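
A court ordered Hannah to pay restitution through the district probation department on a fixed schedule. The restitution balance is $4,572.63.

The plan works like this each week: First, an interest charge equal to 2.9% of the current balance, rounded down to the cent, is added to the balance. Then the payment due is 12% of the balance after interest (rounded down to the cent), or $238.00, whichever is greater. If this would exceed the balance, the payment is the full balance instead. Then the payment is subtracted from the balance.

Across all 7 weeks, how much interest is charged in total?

Week 1: $4,572.63 +$132.60 interest = $4,705.23; pay $564.62 → $4,140.61
Week 2: $4,140.61 +$120.07 interest = $4,260.68; pay $511.28 → $3,749.40
Week 3: $3,749.40 +$108.73 interest = $3,858.13; pay $462.97 → $3,395.16
Week 4: $3,395.16 +$98.45 interest = $3,493.61; pay $419.23 → $3,074.38
Week 5: $3,074.38 +$89.15 interest = $3,163.53; pay $379.62 → $2,783.91
Week 6: $2,783.91 +$80.73 interest = $2,864.64; pay $343.75 → $2,520.89
Week 7: $2,520.89 +$73.10 interest = $2,593.99; pay $311.27 → $2,282.72
Total interest: $132.60 + $120.07 + $108.73 + $98.45 + $89.15 + $80.73 + $73.10 = $702.83

$702.83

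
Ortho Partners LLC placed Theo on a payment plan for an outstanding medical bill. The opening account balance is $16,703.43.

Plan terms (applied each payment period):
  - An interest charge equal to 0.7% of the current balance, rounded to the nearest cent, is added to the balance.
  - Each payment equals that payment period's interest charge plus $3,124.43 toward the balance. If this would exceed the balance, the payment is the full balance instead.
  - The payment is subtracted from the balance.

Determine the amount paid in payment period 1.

$3,241.35

Payment period 1: opening $16,703.43; interest $116.92 → $16,820.35; payment $3,241.35; balance $13,579.00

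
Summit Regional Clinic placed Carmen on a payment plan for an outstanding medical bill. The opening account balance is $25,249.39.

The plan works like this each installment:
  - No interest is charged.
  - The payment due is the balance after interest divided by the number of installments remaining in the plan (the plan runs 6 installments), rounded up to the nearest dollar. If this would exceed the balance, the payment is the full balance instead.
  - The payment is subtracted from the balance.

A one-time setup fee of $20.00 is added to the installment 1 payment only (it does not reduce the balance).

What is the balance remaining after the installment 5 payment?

$4,207.39

# | Opening | Payment | Fee | End bal
1 | $25,249.39 | $4,209.00 | $20.00 | $21,040.39
2 | $21,040.39 | $4,209.00 | — | $16,831.39
3 | $16,831.39 | $4,208.00 | — | $12,623.39
4 | $12,623.39 | $4,208.00 | — | $8,415.39
5 | $8,415.39 | $4,208.00 | — | $4,207.39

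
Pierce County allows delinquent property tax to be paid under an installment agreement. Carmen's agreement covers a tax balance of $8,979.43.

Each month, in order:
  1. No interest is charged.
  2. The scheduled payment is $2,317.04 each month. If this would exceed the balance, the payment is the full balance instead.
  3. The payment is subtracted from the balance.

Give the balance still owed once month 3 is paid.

Month 1: opening $8,979.43; payment $2,317.04; balance $6,662.39
Month 2: opening $6,662.39; payment $2,317.04; balance $4,345.35
Month 3: opening $4,345.35; payment $2,317.04; balance $2,028.31

$2,028.31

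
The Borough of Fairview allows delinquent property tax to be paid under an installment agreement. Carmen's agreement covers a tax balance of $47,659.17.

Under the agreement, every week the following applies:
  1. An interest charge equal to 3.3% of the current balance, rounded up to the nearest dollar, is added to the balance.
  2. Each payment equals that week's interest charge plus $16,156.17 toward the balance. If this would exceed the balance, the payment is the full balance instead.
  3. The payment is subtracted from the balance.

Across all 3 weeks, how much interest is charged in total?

$3,120.00

Week 1: opening $47,659.17; interest $1,573.00 → $49,232.17; payment $17,729.17; balance $31,503.00
Week 2: opening $31,503.00; interest $1,040.00 → $32,543.00; payment $17,196.17; balance $15,346.83
Week 3: opening $15,346.83; interest $507.00 → $15,853.83; payment $15,853.83; balance $0.00
Total interest: $1,573.00 + $1,040.00 + $507.00 = $3,120.00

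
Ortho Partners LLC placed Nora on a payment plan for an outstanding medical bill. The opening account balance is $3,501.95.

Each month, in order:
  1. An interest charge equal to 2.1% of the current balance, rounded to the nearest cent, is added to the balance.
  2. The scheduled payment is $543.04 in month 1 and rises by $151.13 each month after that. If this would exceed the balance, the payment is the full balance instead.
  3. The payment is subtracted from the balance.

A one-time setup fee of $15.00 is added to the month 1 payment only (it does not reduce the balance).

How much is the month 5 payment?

Month 1: opening $3,501.95; interest $73.54 → $3,575.49; payment $543.04 (+ $15.00 fee); balance $3,032.45
Month 2: opening $3,032.45; interest $63.68 → $3,096.13; payment $694.17; balance $2,401.96
Month 3: opening $2,401.96; interest $50.44 → $2,452.40; payment $845.30; balance $1,607.10
Month 4: opening $1,607.10; interest $33.75 → $1,640.85; payment $996.43; balance $644.42
Month 5: opening $644.42; interest $13.53 → $657.95; payment $657.95; balance $0.00

$657.95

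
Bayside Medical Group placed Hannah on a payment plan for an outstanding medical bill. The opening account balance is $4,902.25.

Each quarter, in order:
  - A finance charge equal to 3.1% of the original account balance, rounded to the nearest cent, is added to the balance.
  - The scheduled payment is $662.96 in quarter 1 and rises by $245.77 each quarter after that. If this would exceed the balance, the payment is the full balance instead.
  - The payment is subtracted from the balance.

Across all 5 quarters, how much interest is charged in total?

Quarter 1: $4,902.25 +$151.97 interest = $5,054.22; pay $662.96 → $4,391.26
Quarter 2: $4,391.26 +$151.97 interest = $4,543.23; pay $908.73 → $3,634.50
Quarter 3: $3,634.50 +$151.97 interest = $3,786.47; pay $1,154.50 → $2,631.97
Quarter 4: $2,631.97 +$151.97 interest = $2,783.94; pay $1,400.27 → $1,383.67
Quarter 5: $1,383.67 +$151.97 interest = $1,535.64; pay $1,535.64 → $0.00
Total interest: $151.97 + $151.97 + $151.97 + $151.97 + $151.97 = $759.85

$759.85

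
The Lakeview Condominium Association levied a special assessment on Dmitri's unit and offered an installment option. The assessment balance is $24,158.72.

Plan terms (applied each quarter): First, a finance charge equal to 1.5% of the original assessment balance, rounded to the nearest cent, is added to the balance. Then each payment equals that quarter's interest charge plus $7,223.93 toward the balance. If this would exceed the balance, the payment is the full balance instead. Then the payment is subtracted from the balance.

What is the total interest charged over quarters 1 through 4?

Quarter 1: opening $24,158.72; interest $362.38 → $24,521.10; payment $7,586.31; balance $16,934.79
Quarter 2: opening $16,934.79; interest $362.38 → $17,297.17; payment $7,586.31; balance $9,710.86
Quarter 3: opening $9,710.86; interest $362.38 → $10,073.24; payment $7,586.31; balance $2,486.93
Quarter 4: opening $2,486.93; interest $362.38 → $2,849.31; payment $2,849.31; balance $0.00
Total interest: $362.38 + $362.38 + $362.38 + $362.38 = $1,449.52

$1,449.52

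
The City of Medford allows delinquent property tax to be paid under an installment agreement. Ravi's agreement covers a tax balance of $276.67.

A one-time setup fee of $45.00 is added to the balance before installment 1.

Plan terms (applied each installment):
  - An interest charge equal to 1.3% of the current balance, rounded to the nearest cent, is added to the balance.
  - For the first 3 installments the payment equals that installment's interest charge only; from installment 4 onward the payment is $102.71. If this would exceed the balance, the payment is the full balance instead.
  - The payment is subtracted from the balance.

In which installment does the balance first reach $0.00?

7

Installment 1: opening $321.67; interest $4.18 → $325.85; payment $4.18; balance $321.67
Installment 2: opening $321.67; interest $4.18 → $325.85; payment $4.18; balance $321.67
Installment 3: opening $321.67; interest $4.18 → $325.85; payment $4.18; balance $321.67
Installment 4: opening $321.67; interest $4.18 → $325.85; payment $102.71; balance $223.14
Installment 5: opening $223.14; interest $2.90 → $226.04; payment $102.71; balance $123.33
Installment 6: opening $123.33; interest $1.60 → $124.93; payment $102.71; balance $22.22
Installment 7: opening $22.22; interest $0.29 → $22.51; payment $22.51; balance $0.00
Balance reaches $0.00 in installment 7.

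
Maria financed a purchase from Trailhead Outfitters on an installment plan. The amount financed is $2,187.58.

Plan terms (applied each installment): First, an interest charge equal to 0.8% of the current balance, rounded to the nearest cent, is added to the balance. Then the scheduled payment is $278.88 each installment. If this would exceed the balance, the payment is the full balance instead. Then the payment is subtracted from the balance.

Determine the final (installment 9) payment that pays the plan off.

$37.36

Installment 1: $2,187.58 +$17.50 interest = $2,205.08; pay $278.88 → $1,926.20
Installment 2: $1,926.20 +$15.41 interest = $1,941.61; pay $278.88 → $1,662.73
Installment 3: $1,662.73 +$13.30 interest = $1,676.03; pay $278.88 → $1,397.15
Installment 4: $1,397.15 +$11.18 interest = $1,408.33; pay $278.88 → $1,129.45
Installment 5: $1,129.45 +$9.04 interest = $1,138.49; pay $278.88 → $859.61
Installment 6: $859.61 +$6.88 interest = $866.49; pay $278.88 → $587.61
Installment 7: $587.61 +$4.70 interest = $592.31; pay $278.88 → $313.43
Installment 8: $313.43 +$2.51 interest = $315.94; pay $278.88 → $37.06
Installment 9: $37.06 +$0.30 interest = $37.36; pay $37.36 → $0.00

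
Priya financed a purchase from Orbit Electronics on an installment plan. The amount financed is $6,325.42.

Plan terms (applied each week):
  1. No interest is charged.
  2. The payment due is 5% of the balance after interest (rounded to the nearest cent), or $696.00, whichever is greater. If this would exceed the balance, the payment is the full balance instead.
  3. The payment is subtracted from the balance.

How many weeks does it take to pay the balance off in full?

Week 1: opening $6,325.42; payment $696.00; balance $5,629.42
Week 2: opening $5,629.42; payment $696.00; balance $4,933.42
Week 3: opening $4,933.42; payment $696.00; balance $4,237.42
Week 4: opening $4,237.42; payment $696.00; balance $3,541.42
Week 5: opening $3,541.42; payment $696.00; balance $2,845.42
Week 6: opening $2,845.42; payment $696.00; balance $2,149.42
Week 7: opening $2,149.42; payment $696.00; balance $1,453.42
Week 8: opening $1,453.42; payment $696.00; balance $757.42
Week 9: opening $757.42; payment $696.00; balance $61.42
Week 10: opening $61.42; payment $61.42; balance $0.00
Balance reaches $0.00 in week 10.

10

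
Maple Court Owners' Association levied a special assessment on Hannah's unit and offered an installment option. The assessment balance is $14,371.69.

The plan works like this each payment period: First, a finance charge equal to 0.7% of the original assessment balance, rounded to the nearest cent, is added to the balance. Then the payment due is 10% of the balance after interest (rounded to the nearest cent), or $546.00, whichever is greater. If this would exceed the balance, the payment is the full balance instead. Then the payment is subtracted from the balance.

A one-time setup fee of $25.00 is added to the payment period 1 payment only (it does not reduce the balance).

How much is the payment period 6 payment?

$895.77

Payment period 1: $14,371.69 +$100.60 interest = $14,472.29; pay $1,447.23 (+ $25.00 fee) → $13,025.06
Payment period 2: $13,025.06 +$100.60 interest = $13,125.66; pay $1,312.57 → $11,813.09
Payment period 3: $11,813.09 +$100.60 interest = $11,913.69; pay $1,191.37 → $10,722.32
Payment period 4: $10,722.32 +$100.60 interest = $10,822.92; pay $1,082.29 → $9,740.63
Payment period 5: $9,740.63 +$100.60 interest = $9,841.23; pay $984.12 → $8,857.11
Payment period 6: $8,857.11 +$100.60 interest = $8,957.71; pay $895.77 → $8,061.94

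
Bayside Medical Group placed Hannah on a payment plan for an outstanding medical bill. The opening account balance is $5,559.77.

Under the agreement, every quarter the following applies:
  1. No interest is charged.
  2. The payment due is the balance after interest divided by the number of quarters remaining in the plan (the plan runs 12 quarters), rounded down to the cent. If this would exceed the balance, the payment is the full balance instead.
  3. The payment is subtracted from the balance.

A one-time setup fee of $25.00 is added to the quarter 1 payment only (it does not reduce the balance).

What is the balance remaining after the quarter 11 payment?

$463.32

# | Opening | Payment | Fee | End bal
1 | $5,559.77 | $463.31 | $25.00 | $5,096.46
2 | $5,096.46 | $463.31 | — | $4,633.15
3 | $4,633.15 | $463.31 | — | $4,169.84
4 | $4,169.84 | $463.31 | — | $3,706.53
5 | $3,706.53 | $463.31 | — | $3,243.22
6 | $3,243.22 | $463.31 | — | $2,779.91
7 | $2,779.91 | $463.31 | — | $2,316.60
8 | $2,316.60 | $463.32 | — | $1,853.28
9 | $1,853.28 | $463.32 | — | $1,389.96
10 | $1,389.96 | $463.32 | — | $926.64
11 | $926.64 | $463.32 | — | $463.32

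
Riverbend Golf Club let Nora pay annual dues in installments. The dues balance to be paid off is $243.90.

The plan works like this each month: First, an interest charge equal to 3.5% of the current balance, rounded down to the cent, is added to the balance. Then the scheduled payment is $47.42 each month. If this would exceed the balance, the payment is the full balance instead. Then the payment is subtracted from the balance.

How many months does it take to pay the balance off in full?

6

Month 1: $243.90 +$8.53 interest = $252.43; pay $47.42 → $205.01
Month 2: $205.01 +$7.17 interest = $212.18; pay $47.42 → $164.76
Month 3: $164.76 +$5.76 interest = $170.52; pay $47.42 → $123.10
Month 4: $123.10 +$4.30 interest = $127.40; pay $47.42 → $79.98
Month 5: $79.98 +$2.79 interest = $82.77; pay $47.42 → $35.35
Month 6: $35.35 +$1.23 interest = $36.58; pay $36.58 → $0.00
Balance reaches $0.00 in month 6.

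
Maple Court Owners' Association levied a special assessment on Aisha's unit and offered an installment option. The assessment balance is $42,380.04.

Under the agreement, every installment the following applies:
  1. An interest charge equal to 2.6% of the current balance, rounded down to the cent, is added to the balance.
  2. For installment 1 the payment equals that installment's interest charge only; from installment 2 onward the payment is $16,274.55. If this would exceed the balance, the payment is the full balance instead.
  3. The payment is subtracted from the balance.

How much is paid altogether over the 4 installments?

# | Opening | Interest | Payment | End bal
1 | $42,380.04 | $1,101.88 | $1,101.88 | $42,380.04
2 | $42,380.04 | $1,101.88 | $16,274.55 | $27,207.37
3 | $27,207.37 | $707.39 | $16,274.55 | $11,640.21
4 | $11,640.21 | $302.64 | $11,942.85 | $0.00
Total paid: $45,593.83

$45,593.83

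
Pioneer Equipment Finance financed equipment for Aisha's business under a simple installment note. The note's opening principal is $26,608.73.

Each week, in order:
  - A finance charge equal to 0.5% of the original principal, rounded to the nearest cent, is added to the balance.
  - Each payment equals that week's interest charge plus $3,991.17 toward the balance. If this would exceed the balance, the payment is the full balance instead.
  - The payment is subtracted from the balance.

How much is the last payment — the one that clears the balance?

$2,794.75

# | Opening | Interest | Payment | End bal
1 | $26,608.73 | $133.04 | $4,124.21 | $22,617.56
2 | $22,617.56 | $133.04 | $4,124.21 | $18,626.39
3 | $18,626.39 | $133.04 | $4,124.21 | $14,635.22
4 | $14,635.22 | $133.04 | $4,124.21 | $10,644.05
5 | $10,644.05 | $133.04 | $4,124.21 | $6,652.88
6 | $6,652.88 | $133.04 | $4,124.21 | $2,661.71
7 | $2,661.71 | $133.04 | $2,794.75 | $0.00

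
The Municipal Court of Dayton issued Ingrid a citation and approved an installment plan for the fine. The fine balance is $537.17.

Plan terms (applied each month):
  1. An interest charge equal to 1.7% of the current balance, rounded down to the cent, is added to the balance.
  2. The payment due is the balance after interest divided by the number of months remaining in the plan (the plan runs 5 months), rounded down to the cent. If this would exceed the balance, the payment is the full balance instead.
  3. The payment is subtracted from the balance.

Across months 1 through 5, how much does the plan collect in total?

$565.17

Month 1: opening $537.17; interest $9.13 → $546.30; payment $109.26; balance $437.04
Month 2: opening $437.04; interest $7.42 → $444.46; payment $111.11; balance $333.35
Month 3: opening $333.35; interest $5.66 → $339.01; payment $113.00; balance $226.01
Month 4: opening $226.01; interest $3.84 → $229.85; payment $114.92; balance $114.93
Month 5: opening $114.93; interest $1.95 → $116.88; payment $116.88; balance $0.00
Total paid: $565.17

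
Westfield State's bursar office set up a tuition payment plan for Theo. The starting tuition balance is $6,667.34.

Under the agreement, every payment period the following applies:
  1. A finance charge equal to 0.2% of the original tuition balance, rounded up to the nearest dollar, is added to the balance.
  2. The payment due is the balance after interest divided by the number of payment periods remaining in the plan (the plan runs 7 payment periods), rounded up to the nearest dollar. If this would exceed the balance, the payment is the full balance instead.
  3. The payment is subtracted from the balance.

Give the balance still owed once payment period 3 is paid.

# | Opening | Interest | Payment | End bal
1 | $6,667.34 | $14.00 | $955.00 | $5,726.34
2 | $5,726.34 | $14.00 | $957.00 | $4,783.34
3 | $4,783.34 | $14.00 | $960.00 | $3,837.34

$3,837.34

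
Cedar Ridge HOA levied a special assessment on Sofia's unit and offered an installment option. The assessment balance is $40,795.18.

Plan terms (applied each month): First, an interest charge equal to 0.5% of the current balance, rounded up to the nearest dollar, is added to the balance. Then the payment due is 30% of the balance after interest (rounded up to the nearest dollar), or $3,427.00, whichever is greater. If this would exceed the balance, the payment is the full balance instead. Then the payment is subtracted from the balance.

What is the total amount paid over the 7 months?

# | Opening | Interest | Payment | End bal
1 | $40,795.18 | $204.00 | $12,300.00 | $28,699.18
2 | $28,699.18 | $144.00 | $8,653.00 | $20,190.18
3 | $20,190.18 | $101.00 | $6,088.00 | $14,203.18
4 | $14,203.18 | $72.00 | $4,283.00 | $9,992.18
5 | $9,992.18 | $50.00 | $3,427.00 | $6,615.18
6 | $6,615.18 | $34.00 | $3,427.00 | $3,222.18
7 | $3,222.18 | $17.00 | $3,239.18 | $0.00
Total paid: $41,417.18

$41,417.18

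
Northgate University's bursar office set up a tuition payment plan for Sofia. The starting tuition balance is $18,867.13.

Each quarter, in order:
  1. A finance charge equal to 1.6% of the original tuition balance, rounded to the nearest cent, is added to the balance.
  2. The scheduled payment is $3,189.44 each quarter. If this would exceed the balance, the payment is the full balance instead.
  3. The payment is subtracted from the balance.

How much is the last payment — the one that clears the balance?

$1,843.58

# | Opening | Interest | Payment | End bal
1 | $18,867.13 | $301.87 | $3,189.44 | $15,979.56
2 | $15,979.56 | $301.87 | $3,189.44 | $13,091.99
3 | $13,091.99 | $301.87 | $3,189.44 | $10,204.42
4 | $10,204.42 | $301.87 | $3,189.44 | $7,316.85
5 | $7,316.85 | $301.87 | $3,189.44 | $4,429.28
6 | $4,429.28 | $301.87 | $3,189.44 | $1,541.71
7 | $1,541.71 | $301.87 | $1,843.58 | $0.00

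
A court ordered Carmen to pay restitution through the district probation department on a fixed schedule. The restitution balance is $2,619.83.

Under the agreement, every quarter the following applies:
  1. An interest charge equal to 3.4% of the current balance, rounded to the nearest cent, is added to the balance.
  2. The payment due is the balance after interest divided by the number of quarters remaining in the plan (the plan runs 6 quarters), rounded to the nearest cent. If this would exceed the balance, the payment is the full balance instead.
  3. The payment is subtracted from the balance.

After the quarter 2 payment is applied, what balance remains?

Quarter 1: $2,619.83 +$89.07 interest = $2,708.90; pay $451.48 → $2,257.42
Quarter 2: $2,257.42 +$76.75 interest = $2,334.17; pay $466.83 → $1,867.34

$1,867.34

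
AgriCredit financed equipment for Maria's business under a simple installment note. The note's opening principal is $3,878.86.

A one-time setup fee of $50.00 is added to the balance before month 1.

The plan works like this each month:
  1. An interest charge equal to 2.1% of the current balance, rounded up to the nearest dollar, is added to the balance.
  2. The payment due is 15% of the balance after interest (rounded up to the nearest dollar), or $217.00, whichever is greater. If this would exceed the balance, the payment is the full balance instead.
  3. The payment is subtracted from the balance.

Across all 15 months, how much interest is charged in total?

# | Opening | Interest | Payment | End bal
1 | $3,928.86 | $83.00 | $602.00 | $3,409.86
2 | $3,409.86 | $72.00 | $523.00 | $2,958.86
3 | $2,958.86 | $63.00 | $454.00 | $2,567.86
4 | $2,567.86 | $54.00 | $394.00 | $2,227.86
5 | $2,227.86 | $47.00 | $342.00 | $1,932.86
6 | $1,932.86 | $41.00 | $297.00 | $1,676.86
7 | $1,676.86 | $36.00 | $257.00 | $1,455.86
8 | $1,455.86 | $31.00 | $224.00 | $1,262.86
9 | $1,262.86 | $27.00 | $217.00 | $1,072.86
10 | $1,072.86 | $23.00 | $217.00 | $878.86
11 | $878.86 | $19.00 | $217.00 | $680.86
12 | $680.86 | $15.00 | $217.00 | $478.86
13 | $478.86 | $11.00 | $217.00 | $272.86
14 | $272.86 | $6.00 | $217.00 | $61.86
15 | $61.86 | $2.00 | $63.86 | $0.00
Total interest: $83.00 + $72.00 + $63.00 + $54.00 + $47.00 + $41.00 + $36.00 + $31.00 + $27.00 + $23.00 + $19.00 + $15.00 + $11.00 + $6.00 + $2.00 = $530.00

$530.00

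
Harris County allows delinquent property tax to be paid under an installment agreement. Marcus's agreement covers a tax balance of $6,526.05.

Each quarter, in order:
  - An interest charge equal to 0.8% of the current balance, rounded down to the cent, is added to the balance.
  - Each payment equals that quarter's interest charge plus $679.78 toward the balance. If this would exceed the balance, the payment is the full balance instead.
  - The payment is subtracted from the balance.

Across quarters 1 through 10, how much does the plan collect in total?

$6,803.37

Quarter 1: $6,526.05 +$52.20 interest = $6,578.25; pay $731.98 → $5,846.27
Quarter 2: $5,846.27 +$46.77 interest = $5,893.04; pay $726.55 → $5,166.49
Quarter 3: $5,166.49 +$41.33 interest = $5,207.82; pay $721.11 → $4,486.71
Quarter 4: $4,486.71 +$35.89 interest = $4,522.60; pay $715.67 → $3,806.93
Quarter 5: $3,806.93 +$30.45 interest = $3,837.38; pay $710.23 → $3,127.15
Quarter 6: $3,127.15 +$25.01 interest = $3,152.16; pay $704.79 → $2,447.37
Quarter 7: $2,447.37 +$19.57 interest = $2,466.94; pay $699.35 → $1,767.59
Quarter 8: $1,767.59 +$14.14 interest = $1,781.73; pay $693.92 → $1,087.81
Quarter 9: $1,087.81 +$8.70 interest = $1,096.51; pay $688.48 → $408.03
Quarter 10: $408.03 +$3.26 interest = $411.29; pay $411.29 → $0.00
Total paid: $6,803.37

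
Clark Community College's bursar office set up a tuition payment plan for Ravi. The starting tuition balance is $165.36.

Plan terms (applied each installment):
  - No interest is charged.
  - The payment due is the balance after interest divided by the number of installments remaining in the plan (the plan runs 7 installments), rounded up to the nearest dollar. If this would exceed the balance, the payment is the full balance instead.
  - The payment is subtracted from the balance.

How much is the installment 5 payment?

# | Opening | Payment | End bal
1 | $165.36 | $24.00 | $141.36
2 | $141.36 | $24.00 | $117.36
3 | $117.36 | $24.00 | $93.36
4 | $93.36 | $24.00 | $69.36
5 | $69.36 | $24.00 | $45.36

$24.00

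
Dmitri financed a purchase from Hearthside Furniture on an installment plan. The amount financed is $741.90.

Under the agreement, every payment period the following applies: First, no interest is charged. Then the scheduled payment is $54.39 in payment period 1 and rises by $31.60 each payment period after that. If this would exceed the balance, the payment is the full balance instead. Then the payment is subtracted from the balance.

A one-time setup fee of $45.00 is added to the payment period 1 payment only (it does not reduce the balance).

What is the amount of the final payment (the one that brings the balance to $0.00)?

Payment period 1: opening $741.90; payment $54.39 (+ $45.00 fee); balance $687.51
Payment period 2: opening $687.51; payment $85.99; balance $601.52
Payment period 3: opening $601.52; payment $117.59; balance $483.93
Payment period 4: opening $483.93; payment $149.19; balance $334.74
Payment period 5: opening $334.74; payment $180.79; balance $153.95
Payment period 6: opening $153.95; payment $153.95; balance $0.00

$153.95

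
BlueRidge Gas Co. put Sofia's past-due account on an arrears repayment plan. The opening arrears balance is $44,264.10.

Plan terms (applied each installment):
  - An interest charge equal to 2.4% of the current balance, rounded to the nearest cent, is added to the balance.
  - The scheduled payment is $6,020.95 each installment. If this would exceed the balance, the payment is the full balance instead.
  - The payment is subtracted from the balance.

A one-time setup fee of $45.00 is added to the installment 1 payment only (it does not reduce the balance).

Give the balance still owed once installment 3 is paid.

Installment 1: $44,264.10 +$1,062.34 interest = $45,326.44; pay $6,020.95 (+ $45.00 fee) → $39,305.49
Installment 2: $39,305.49 +$943.33 interest = $40,248.82; pay $6,020.95 → $34,227.87
Installment 3: $34,227.87 +$821.47 interest = $35,049.34; pay $6,020.95 → $29,028.39

$29,028.39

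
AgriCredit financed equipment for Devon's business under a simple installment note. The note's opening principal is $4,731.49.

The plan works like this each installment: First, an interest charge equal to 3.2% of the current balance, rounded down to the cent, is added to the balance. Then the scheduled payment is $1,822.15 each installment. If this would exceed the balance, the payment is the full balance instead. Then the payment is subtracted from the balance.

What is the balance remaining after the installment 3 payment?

$0.00

Installment 1: $4,731.49 +$151.40 interest = $4,882.89; pay $1,822.15 → $3,060.74
Installment 2: $3,060.74 +$97.94 interest = $3,158.68; pay $1,822.15 → $1,336.53
Installment 3: $1,336.53 +$42.76 interest = $1,379.29; pay $1,379.29 → $0.00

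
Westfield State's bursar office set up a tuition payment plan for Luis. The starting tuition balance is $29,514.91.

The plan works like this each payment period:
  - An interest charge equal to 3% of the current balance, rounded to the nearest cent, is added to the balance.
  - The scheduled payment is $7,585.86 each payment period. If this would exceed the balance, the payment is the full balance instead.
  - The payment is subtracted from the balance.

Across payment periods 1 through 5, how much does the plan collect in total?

# | Opening | Interest | Payment | End bal
1 | $29,514.91 | $885.45 | $7,585.86 | $22,814.50
2 | $22,814.50 | $684.44 | $7,585.86 | $15,913.08
3 | $15,913.08 | $477.39 | $7,585.86 | $8,804.61
4 | $8,804.61 | $264.14 | $7,585.86 | $1,482.89
5 | $1,482.89 | $44.49 | $1,527.38 | $0.00
Total paid: $31,870.82

$31,870.82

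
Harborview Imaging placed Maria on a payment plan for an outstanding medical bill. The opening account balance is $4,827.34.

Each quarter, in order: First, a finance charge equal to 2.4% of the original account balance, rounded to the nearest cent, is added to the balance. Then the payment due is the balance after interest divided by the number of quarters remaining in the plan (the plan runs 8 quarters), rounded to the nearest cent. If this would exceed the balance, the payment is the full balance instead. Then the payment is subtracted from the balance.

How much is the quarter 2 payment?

$634.45

Quarter 1: $4,827.34 +$115.86 interest = $4,943.20; pay $617.90 → $4,325.30
Quarter 2: $4,325.30 +$115.86 interest = $4,441.16; pay $634.45 → $3,806.71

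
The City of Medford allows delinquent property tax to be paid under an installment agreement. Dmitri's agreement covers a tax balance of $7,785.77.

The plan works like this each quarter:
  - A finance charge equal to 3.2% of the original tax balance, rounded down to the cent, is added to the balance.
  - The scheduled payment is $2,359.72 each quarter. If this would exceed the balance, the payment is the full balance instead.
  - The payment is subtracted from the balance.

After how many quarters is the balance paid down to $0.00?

Quarter 1: $7,785.77 +$249.14 interest = $8,034.91; pay $2,359.72 → $5,675.19
Quarter 2: $5,675.19 +$249.14 interest = $5,924.33; pay $2,359.72 → $3,564.61
Quarter 3: $3,564.61 +$249.14 interest = $3,813.75; pay $2,359.72 → $1,454.03
Quarter 4: $1,454.03 +$249.14 interest = $1,703.17; pay $1,703.17 → $0.00
Balance reaches $0.00 in quarter 4.

4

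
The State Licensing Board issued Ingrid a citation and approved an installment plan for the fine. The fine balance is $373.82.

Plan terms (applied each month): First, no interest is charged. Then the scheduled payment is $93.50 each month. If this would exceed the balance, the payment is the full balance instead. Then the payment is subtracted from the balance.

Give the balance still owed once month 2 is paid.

# | Opening | Payment | End bal
1 | $373.82 | $93.50 | $280.32
2 | $280.32 | $93.50 | $186.82

$186.82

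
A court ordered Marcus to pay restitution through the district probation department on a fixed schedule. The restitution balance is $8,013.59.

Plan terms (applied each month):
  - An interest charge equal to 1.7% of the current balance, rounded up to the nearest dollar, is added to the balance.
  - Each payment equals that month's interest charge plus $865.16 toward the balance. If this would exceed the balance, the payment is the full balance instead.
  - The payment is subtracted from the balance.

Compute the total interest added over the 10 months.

$705.00

# | Opening | Interest | Payment | End bal
1 | $8,013.59 | $137.00 | $1,002.16 | $7,148.43
2 | $7,148.43 | $122.00 | $987.16 | $6,283.27
3 | $6,283.27 | $107.00 | $972.16 | $5,418.11
4 | $5,418.11 | $93.00 | $958.16 | $4,552.95
5 | $4,552.95 | $78.00 | $943.16 | $3,687.79
6 | $3,687.79 | $63.00 | $928.16 | $2,822.63
7 | $2,822.63 | $48.00 | $913.16 | $1,957.47
8 | $1,957.47 | $34.00 | $899.16 | $1,092.31
9 | $1,092.31 | $19.00 | $884.16 | $227.15
10 | $227.15 | $4.00 | $231.15 | $0.00
Total interest: $137.00 + $122.00 + $107.00 + $93.00 + $78.00 + $63.00 + $48.00 + $34.00 + $19.00 + $4.00 = $705.00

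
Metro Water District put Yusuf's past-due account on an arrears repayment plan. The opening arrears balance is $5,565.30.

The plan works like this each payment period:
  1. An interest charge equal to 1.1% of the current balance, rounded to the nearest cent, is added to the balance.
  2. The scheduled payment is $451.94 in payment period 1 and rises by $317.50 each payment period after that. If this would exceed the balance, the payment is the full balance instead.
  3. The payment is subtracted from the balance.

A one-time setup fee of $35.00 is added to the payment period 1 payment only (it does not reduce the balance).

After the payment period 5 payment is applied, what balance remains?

$358.12

# | Opening | Interest | Payment | Fee | End bal
1 | $5,565.30 | $61.22 | $451.94 | $35.00 | $5,174.58
2 | $5,174.58 | $56.92 | $769.44 | — | $4,462.06
3 | $4,462.06 | $49.08 | $1,086.94 | — | $3,424.20
4 | $3,424.20 | $37.67 | $1,404.44 | — | $2,057.43
5 | $2,057.43 | $22.63 | $1,721.94 | — | $358.12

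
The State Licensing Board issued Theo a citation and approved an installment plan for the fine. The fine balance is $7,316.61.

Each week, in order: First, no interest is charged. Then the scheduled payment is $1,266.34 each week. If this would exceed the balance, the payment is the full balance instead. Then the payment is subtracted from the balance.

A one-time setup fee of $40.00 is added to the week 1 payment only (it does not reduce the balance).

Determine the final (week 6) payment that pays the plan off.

Week 1: opening $7,316.61; payment $1,266.34 (+ $40.00 fee); balance $6,050.27
Week 2: opening $6,050.27; payment $1,266.34; balance $4,783.93
Week 3: opening $4,783.93; payment $1,266.34; balance $3,517.59
Week 4: opening $3,517.59; payment $1,266.34; balance $2,251.25
Week 5: opening $2,251.25; payment $1,266.34; balance $984.91
Week 6: opening $984.91; payment $984.91; balance $0.00

$984.91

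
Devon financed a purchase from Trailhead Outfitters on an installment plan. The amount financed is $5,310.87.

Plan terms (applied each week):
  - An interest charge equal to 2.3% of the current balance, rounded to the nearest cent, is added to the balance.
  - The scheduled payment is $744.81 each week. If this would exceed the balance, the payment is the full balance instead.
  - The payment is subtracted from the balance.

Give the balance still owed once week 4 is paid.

$2,732.98

# | Opening | Interest | Payment | End bal
1 | $5,310.87 | $122.15 | $744.81 | $4,688.21
2 | $4,688.21 | $107.83 | $744.81 | $4,051.23
3 | $4,051.23 | $93.18 | $744.81 | $3,399.60
4 | $3,399.60 | $78.19 | $744.81 | $2,732.98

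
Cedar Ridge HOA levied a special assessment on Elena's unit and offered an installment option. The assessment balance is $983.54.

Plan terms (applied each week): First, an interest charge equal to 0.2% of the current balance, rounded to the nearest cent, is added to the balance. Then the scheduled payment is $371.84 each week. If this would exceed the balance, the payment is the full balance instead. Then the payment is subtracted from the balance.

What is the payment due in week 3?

Week 1: $983.54 +$1.97 interest = $985.51; pay $371.84 → $613.67
Week 2: $613.67 +$1.23 interest = $614.90; pay $371.84 → $243.06
Week 3: $243.06 +$0.49 interest = $243.55; pay $243.55 → $0.00

$243.55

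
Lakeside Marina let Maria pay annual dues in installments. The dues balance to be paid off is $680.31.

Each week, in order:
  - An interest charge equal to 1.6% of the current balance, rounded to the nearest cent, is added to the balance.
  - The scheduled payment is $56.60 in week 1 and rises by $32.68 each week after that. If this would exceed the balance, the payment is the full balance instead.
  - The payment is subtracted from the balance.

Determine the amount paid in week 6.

Week 1: $680.31 +$10.88 interest = $691.19; pay $56.60 → $634.59
Week 2: $634.59 +$10.15 interest = $644.74; pay $89.28 → $555.46
Week 3: $555.46 +$8.89 interest = $564.35; pay $121.96 → $442.39
Week 4: $442.39 +$7.08 interest = $449.47; pay $154.64 → $294.83
Week 5: $294.83 +$4.72 interest = $299.55; pay $187.32 → $112.23
Week 6: $112.23 +$1.80 interest = $114.03; pay $114.03 → $0.00

$114.03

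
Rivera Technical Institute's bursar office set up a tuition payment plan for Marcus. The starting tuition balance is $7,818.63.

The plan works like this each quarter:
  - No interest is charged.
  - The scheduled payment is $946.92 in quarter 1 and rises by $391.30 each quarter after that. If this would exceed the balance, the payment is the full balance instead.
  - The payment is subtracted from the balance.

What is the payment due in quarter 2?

Quarter 1: opening $7,818.63; payment $946.92; balance $6,871.71
Quarter 2: opening $6,871.71; payment $1,338.22; balance $5,533.49

$1,338.22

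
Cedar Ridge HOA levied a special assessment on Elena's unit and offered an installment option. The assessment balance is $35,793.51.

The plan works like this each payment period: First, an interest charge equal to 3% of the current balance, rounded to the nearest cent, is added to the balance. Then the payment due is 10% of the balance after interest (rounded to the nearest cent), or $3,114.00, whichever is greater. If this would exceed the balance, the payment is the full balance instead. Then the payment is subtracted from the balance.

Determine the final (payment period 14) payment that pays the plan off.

$2,699.24

# | Opening | Interest | Payment | End bal
1 | $35,793.51 | $1,073.81 | $3,686.73 | $33,180.59
2 | $33,180.59 | $995.42 | $3,417.60 | $30,758.41
3 | $30,758.41 | $922.75 | $3,168.12 | $28,513.04
4 | $28,513.04 | $855.39 | $3,114.00 | $26,254.43
5 | $26,254.43 | $787.63 | $3,114.00 | $23,928.06
6 | $23,928.06 | $717.84 | $3,114.00 | $21,531.90
7 | $21,531.90 | $645.96 | $3,114.00 | $19,063.86
8 | $19,063.86 | $571.92 | $3,114.00 | $16,521.78
9 | $16,521.78 | $495.65 | $3,114.00 | $13,903.43
10 | $13,903.43 | $417.10 | $3,114.00 | $11,206.53
11 | $11,206.53 | $336.20 | $3,114.00 | $8,428.73
12 | $8,428.73 | $252.86 | $3,114.00 | $5,567.59
13 | $5,567.59 | $167.03 | $3,114.00 | $2,620.62
14 | $2,620.62 | $78.62 | $2,699.24 | $0.00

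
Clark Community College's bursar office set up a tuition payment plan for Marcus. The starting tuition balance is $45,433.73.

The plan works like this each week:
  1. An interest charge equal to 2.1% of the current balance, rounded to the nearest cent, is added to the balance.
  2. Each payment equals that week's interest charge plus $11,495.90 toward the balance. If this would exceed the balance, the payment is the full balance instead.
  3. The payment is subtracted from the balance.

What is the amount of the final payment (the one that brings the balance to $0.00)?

# | Opening | Interest | Payment | End bal
1 | $45,433.73 | $954.11 | $12,450.01 | $33,937.83
2 | $33,937.83 | $712.69 | $12,208.59 | $22,441.93
3 | $22,441.93 | $471.28 | $11,967.18 | $10,946.03
4 | $10,946.03 | $229.87 | $11,175.90 | $0.00

$11,175.90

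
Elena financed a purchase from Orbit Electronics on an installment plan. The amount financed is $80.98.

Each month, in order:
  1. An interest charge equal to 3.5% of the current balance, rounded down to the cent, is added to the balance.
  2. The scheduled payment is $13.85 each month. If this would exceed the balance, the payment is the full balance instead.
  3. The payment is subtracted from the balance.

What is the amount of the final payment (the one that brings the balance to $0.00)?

$9.08

Month 1: opening $80.98; interest $2.83 → $83.81; payment $13.85; balance $69.96
Month 2: opening $69.96; interest $2.44 → $72.40; payment $13.85; balance $58.55
Month 3: opening $58.55; interest $2.04 → $60.59; payment $13.85; balance $46.74
Month 4: opening $46.74; interest $1.63 → $48.37; payment $13.85; balance $34.52
Month 5: opening $34.52; interest $1.20 → $35.72; payment $13.85; balance $21.87
Month 6: opening $21.87; interest $0.76 → $22.63; payment $13.85; balance $8.78
Month 7: opening $8.78; interest $0.30 → $9.08; payment $9.08; balance $0.00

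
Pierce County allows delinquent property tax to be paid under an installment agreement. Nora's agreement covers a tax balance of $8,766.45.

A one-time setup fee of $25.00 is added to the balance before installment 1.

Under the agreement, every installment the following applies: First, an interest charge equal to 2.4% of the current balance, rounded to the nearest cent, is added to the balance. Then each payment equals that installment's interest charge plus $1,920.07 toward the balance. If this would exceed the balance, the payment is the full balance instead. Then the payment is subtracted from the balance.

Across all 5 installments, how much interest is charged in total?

$594.15

# | Opening | Interest | Payment | End bal
1 | $8,791.45 | $210.99 | $2,131.06 | $6,871.38
2 | $6,871.38 | $164.91 | $2,084.98 | $4,951.31
3 | $4,951.31 | $118.83 | $2,038.90 | $3,031.24
4 | $3,031.24 | $72.75 | $1,992.82 | $1,111.17
5 | $1,111.17 | $26.67 | $1,137.84 | $0.00
Total interest: $210.99 + $164.91 + $118.83 + $72.75 + $26.67 = $594.15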